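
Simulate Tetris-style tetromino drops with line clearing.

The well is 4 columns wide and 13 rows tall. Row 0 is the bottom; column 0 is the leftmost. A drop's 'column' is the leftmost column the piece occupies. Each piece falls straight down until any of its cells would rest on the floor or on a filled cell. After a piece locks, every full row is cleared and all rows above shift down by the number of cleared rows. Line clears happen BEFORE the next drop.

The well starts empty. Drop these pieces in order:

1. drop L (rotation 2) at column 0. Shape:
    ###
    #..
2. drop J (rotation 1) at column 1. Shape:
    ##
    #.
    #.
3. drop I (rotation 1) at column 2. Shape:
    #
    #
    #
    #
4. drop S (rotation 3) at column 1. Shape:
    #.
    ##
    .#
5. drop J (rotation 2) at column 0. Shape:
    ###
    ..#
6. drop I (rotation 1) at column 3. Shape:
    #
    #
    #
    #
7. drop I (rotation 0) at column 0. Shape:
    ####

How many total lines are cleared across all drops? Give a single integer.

Drop 1: L rot2 at col 0 lands with bottom-row=0; cleared 0 line(s) (total 0); column heights now [2 2 2 0], max=2
Drop 2: J rot1 at col 1 lands with bottom-row=2; cleared 0 line(s) (total 0); column heights now [2 5 5 0], max=5
Drop 3: I rot1 at col 2 lands with bottom-row=5; cleared 0 line(s) (total 0); column heights now [2 5 9 0], max=9
Drop 4: S rot3 at col 1 lands with bottom-row=9; cleared 0 line(s) (total 0); column heights now [2 12 11 0], max=12
Drop 5: J rot2 at col 0 lands with bottom-row=11; cleared 0 line(s) (total 0); column heights now [13 13 13 0], max=13
Drop 6: I rot1 at col 3 lands with bottom-row=0; cleared 1 line(s) (total 1); column heights now [12 12 12 3], max=12
Drop 7: I rot0 at col 0 lands with bottom-row=12; cleared 1 line(s) (total 2); column heights now [12 12 12 3], max=12

Answer: 2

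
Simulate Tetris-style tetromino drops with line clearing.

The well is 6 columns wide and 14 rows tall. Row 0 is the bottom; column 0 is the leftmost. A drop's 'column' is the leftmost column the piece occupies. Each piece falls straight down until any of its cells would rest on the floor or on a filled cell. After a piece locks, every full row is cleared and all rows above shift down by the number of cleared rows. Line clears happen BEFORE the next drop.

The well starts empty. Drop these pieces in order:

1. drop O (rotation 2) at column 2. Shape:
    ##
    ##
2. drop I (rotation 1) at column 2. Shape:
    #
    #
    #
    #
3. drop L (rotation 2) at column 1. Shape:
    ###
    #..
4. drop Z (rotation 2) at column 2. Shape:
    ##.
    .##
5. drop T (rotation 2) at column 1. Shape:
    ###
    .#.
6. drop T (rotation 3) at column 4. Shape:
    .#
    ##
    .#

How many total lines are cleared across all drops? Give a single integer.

Answer: 0

Derivation:
Drop 1: O rot2 at col 2 lands with bottom-row=0; cleared 0 line(s) (total 0); column heights now [0 0 2 2 0 0], max=2
Drop 2: I rot1 at col 2 lands with bottom-row=2; cleared 0 line(s) (total 0); column heights now [0 0 6 2 0 0], max=6
Drop 3: L rot2 at col 1 lands with bottom-row=5; cleared 0 line(s) (total 0); column heights now [0 7 7 7 0 0], max=7
Drop 4: Z rot2 at col 2 lands with bottom-row=7; cleared 0 line(s) (total 0); column heights now [0 7 9 9 8 0], max=9
Drop 5: T rot2 at col 1 lands with bottom-row=9; cleared 0 line(s) (total 0); column heights now [0 11 11 11 8 0], max=11
Drop 6: T rot3 at col 4 lands with bottom-row=7; cleared 0 line(s) (total 0); column heights now [0 11 11 11 9 10], max=11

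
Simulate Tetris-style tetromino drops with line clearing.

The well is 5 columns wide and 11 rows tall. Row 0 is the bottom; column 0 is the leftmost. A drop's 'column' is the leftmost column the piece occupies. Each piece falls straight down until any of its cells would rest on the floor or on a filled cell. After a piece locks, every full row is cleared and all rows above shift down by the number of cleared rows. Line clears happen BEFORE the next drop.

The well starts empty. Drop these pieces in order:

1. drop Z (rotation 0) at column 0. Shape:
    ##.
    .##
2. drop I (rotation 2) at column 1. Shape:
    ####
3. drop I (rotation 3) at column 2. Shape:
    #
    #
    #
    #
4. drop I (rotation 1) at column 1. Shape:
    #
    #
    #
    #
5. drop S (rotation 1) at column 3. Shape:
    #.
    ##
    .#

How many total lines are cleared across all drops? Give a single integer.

Drop 1: Z rot0 at col 0 lands with bottom-row=0; cleared 0 line(s) (total 0); column heights now [2 2 1 0 0], max=2
Drop 2: I rot2 at col 1 lands with bottom-row=2; cleared 0 line(s) (total 0); column heights now [2 3 3 3 3], max=3
Drop 3: I rot3 at col 2 lands with bottom-row=3; cleared 0 line(s) (total 0); column heights now [2 3 7 3 3], max=7
Drop 4: I rot1 at col 1 lands with bottom-row=3; cleared 0 line(s) (total 0); column heights now [2 7 7 3 3], max=7
Drop 5: S rot1 at col 3 lands with bottom-row=3; cleared 0 line(s) (total 0); column heights now [2 7 7 6 5], max=7

Answer: 0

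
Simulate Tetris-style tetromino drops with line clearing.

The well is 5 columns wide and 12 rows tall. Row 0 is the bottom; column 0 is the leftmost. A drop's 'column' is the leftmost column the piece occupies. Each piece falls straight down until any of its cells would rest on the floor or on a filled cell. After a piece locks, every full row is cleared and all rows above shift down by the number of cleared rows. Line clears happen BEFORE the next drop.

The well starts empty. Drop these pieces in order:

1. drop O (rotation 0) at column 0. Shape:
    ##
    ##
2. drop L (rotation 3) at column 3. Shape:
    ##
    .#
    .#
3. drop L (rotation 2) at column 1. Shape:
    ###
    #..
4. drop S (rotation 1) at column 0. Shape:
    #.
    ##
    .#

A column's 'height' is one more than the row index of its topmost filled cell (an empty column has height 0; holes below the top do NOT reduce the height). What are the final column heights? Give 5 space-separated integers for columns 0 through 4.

Drop 1: O rot0 at col 0 lands with bottom-row=0; cleared 0 line(s) (total 0); column heights now [2 2 0 0 0], max=2
Drop 2: L rot3 at col 3 lands with bottom-row=0; cleared 0 line(s) (total 0); column heights now [2 2 0 3 3], max=3
Drop 3: L rot2 at col 1 lands with bottom-row=2; cleared 0 line(s) (total 0); column heights now [2 4 4 4 3], max=4
Drop 4: S rot1 at col 0 lands with bottom-row=4; cleared 0 line(s) (total 0); column heights now [7 6 4 4 3], max=7

Answer: 7 6 4 4 3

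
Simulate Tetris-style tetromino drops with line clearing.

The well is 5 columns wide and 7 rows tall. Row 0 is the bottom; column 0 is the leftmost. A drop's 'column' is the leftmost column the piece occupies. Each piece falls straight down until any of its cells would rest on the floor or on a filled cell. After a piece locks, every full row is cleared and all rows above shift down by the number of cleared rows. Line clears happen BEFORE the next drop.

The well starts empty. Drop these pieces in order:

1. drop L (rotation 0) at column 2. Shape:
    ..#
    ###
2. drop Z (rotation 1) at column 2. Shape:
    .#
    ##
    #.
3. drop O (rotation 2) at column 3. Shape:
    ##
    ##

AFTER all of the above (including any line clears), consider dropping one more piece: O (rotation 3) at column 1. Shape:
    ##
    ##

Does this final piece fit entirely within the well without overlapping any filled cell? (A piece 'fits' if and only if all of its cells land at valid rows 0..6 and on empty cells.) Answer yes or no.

Answer: yes

Derivation:
Drop 1: L rot0 at col 2 lands with bottom-row=0; cleared 0 line(s) (total 0); column heights now [0 0 1 1 2], max=2
Drop 2: Z rot1 at col 2 lands with bottom-row=1; cleared 0 line(s) (total 0); column heights now [0 0 3 4 2], max=4
Drop 3: O rot2 at col 3 lands with bottom-row=4; cleared 0 line(s) (total 0); column heights now [0 0 3 6 6], max=6
Test piece O rot3 at col 1 (width 2): heights before test = [0 0 3 6 6]; fits = True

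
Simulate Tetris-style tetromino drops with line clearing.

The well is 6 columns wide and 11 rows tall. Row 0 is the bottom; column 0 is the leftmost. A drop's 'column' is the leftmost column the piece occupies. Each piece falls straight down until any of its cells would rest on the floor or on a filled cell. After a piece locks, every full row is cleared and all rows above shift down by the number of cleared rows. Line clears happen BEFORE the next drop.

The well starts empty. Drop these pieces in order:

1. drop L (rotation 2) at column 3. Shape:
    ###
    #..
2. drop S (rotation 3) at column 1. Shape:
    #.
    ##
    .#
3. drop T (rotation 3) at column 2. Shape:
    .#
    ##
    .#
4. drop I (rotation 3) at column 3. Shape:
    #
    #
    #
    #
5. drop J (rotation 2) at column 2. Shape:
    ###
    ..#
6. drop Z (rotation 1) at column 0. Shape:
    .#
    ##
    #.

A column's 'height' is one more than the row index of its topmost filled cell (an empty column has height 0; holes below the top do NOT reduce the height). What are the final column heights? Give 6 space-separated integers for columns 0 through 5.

Drop 1: L rot2 at col 3 lands with bottom-row=0; cleared 0 line(s) (total 0); column heights now [0 0 0 2 2 2], max=2
Drop 2: S rot3 at col 1 lands with bottom-row=0; cleared 0 line(s) (total 0); column heights now [0 3 2 2 2 2], max=3
Drop 3: T rot3 at col 2 lands with bottom-row=2; cleared 0 line(s) (total 0); column heights now [0 3 4 5 2 2], max=5
Drop 4: I rot3 at col 3 lands with bottom-row=5; cleared 0 line(s) (total 0); column heights now [0 3 4 9 2 2], max=9
Drop 5: J rot2 at col 2 lands with bottom-row=8; cleared 0 line(s) (total 0); column heights now [0 3 10 10 10 2], max=10
Drop 6: Z rot1 at col 0 lands with bottom-row=2; cleared 0 line(s) (total 0); column heights now [4 5 10 10 10 2], max=10

Answer: 4 5 10 10 10 2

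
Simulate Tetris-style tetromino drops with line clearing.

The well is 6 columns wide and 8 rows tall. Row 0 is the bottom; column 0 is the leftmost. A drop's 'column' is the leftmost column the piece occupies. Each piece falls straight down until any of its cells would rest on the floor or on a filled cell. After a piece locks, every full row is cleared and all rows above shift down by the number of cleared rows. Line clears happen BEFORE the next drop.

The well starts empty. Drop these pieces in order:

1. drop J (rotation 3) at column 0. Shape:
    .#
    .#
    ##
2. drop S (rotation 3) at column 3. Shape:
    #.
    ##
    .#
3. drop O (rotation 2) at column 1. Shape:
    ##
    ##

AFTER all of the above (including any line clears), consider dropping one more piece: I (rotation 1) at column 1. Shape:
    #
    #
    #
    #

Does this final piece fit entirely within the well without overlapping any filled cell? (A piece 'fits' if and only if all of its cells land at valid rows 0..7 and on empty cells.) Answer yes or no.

Drop 1: J rot3 at col 0 lands with bottom-row=0; cleared 0 line(s) (total 0); column heights now [1 3 0 0 0 0], max=3
Drop 2: S rot3 at col 3 lands with bottom-row=0; cleared 0 line(s) (total 0); column heights now [1 3 0 3 2 0], max=3
Drop 3: O rot2 at col 1 lands with bottom-row=3; cleared 0 line(s) (total 0); column heights now [1 5 5 3 2 0], max=5
Test piece I rot1 at col 1 (width 1): heights before test = [1 5 5 3 2 0]; fits = False

Answer: no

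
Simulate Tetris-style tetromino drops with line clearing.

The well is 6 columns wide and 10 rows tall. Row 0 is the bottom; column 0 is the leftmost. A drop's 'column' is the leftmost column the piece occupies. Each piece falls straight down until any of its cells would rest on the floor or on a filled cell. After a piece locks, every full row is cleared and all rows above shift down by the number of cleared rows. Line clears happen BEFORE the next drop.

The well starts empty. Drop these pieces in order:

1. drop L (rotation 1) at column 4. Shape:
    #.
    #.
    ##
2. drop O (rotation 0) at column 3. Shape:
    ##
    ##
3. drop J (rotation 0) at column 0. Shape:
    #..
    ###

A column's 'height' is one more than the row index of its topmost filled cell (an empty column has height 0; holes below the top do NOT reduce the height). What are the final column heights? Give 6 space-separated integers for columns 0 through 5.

Answer: 2 1 1 5 5 1

Derivation:
Drop 1: L rot1 at col 4 lands with bottom-row=0; cleared 0 line(s) (total 0); column heights now [0 0 0 0 3 1], max=3
Drop 2: O rot0 at col 3 lands with bottom-row=3; cleared 0 line(s) (total 0); column heights now [0 0 0 5 5 1], max=5
Drop 3: J rot0 at col 0 lands with bottom-row=0; cleared 0 line(s) (total 0); column heights now [2 1 1 5 5 1], max=5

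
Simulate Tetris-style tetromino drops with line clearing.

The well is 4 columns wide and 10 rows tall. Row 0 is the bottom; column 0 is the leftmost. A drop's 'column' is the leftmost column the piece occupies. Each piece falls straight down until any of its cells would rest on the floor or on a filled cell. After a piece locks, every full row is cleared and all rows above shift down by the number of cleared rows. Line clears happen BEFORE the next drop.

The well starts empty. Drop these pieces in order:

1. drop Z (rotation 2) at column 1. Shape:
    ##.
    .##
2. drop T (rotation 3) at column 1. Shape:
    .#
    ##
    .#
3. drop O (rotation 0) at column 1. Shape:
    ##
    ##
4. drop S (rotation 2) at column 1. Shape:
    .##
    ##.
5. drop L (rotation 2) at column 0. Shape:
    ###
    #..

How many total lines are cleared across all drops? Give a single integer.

Answer: 0

Derivation:
Drop 1: Z rot2 at col 1 lands with bottom-row=0; cleared 0 line(s) (total 0); column heights now [0 2 2 1], max=2
Drop 2: T rot3 at col 1 lands with bottom-row=2; cleared 0 line(s) (total 0); column heights now [0 4 5 1], max=5
Drop 3: O rot0 at col 1 lands with bottom-row=5; cleared 0 line(s) (total 0); column heights now [0 7 7 1], max=7
Drop 4: S rot2 at col 1 lands with bottom-row=7; cleared 0 line(s) (total 0); column heights now [0 8 9 9], max=9
Drop 5: L rot2 at col 0 lands with bottom-row=8; cleared 0 line(s) (total 0); column heights now [10 10 10 9], max=10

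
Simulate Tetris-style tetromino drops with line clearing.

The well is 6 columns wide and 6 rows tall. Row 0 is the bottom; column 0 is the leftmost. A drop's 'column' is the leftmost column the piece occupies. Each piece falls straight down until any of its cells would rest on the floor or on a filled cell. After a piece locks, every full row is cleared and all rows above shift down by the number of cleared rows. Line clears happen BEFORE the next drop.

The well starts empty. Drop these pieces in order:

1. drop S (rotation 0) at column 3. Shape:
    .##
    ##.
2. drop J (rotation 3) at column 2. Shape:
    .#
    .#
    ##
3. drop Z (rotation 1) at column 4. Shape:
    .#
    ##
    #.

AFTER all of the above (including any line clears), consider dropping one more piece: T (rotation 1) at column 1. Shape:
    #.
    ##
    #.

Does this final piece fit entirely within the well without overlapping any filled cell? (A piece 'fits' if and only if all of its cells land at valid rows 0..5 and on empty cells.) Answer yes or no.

Answer: yes

Derivation:
Drop 1: S rot0 at col 3 lands with bottom-row=0; cleared 0 line(s) (total 0); column heights now [0 0 0 1 2 2], max=2
Drop 2: J rot3 at col 2 lands with bottom-row=1; cleared 0 line(s) (total 0); column heights now [0 0 2 4 2 2], max=4
Drop 3: Z rot1 at col 4 lands with bottom-row=2; cleared 0 line(s) (total 0); column heights now [0 0 2 4 4 5], max=5
Test piece T rot1 at col 1 (width 2): heights before test = [0 0 2 4 4 5]; fits = True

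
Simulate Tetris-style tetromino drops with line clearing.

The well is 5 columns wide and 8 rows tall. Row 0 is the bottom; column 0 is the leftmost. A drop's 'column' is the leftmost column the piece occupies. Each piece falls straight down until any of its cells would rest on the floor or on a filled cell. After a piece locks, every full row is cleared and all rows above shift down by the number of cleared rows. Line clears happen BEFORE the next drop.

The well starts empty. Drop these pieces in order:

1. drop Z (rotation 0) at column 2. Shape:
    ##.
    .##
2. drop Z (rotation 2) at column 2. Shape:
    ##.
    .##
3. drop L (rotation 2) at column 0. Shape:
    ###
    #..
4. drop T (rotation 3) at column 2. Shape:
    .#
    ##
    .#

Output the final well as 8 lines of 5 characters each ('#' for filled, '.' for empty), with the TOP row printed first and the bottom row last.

Drop 1: Z rot0 at col 2 lands with bottom-row=0; cleared 0 line(s) (total 0); column heights now [0 0 2 2 1], max=2
Drop 2: Z rot2 at col 2 lands with bottom-row=2; cleared 0 line(s) (total 0); column heights now [0 0 4 4 3], max=4
Drop 3: L rot2 at col 0 lands with bottom-row=3; cleared 0 line(s) (total 0); column heights now [5 5 5 4 3], max=5
Drop 4: T rot3 at col 2 lands with bottom-row=4; cleared 0 line(s) (total 0); column heights now [5 5 6 7 3], max=7

Answer: .....
...#.
..##.
####.
#.##.
...##
..##.
...##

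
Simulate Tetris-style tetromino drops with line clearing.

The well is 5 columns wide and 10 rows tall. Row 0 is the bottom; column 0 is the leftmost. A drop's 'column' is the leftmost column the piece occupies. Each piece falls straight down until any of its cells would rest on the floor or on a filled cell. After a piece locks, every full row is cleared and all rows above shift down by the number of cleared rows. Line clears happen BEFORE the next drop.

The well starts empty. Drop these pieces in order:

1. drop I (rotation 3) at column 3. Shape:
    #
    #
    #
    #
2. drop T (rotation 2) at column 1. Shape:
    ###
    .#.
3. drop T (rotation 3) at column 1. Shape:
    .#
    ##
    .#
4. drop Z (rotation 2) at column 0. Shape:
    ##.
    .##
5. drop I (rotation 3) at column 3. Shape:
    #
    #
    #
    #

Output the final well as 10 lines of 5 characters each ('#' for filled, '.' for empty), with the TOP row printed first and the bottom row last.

Answer: ##...
.###.
..##.
.###.
..##.
.###.
..##.
...#.
...#.
...#.

Derivation:
Drop 1: I rot3 at col 3 lands with bottom-row=0; cleared 0 line(s) (total 0); column heights now [0 0 0 4 0], max=4
Drop 2: T rot2 at col 1 lands with bottom-row=3; cleared 0 line(s) (total 0); column heights now [0 5 5 5 0], max=5
Drop 3: T rot3 at col 1 lands with bottom-row=5; cleared 0 line(s) (total 0); column heights now [0 7 8 5 0], max=8
Drop 4: Z rot2 at col 0 lands with bottom-row=8; cleared 0 line(s) (total 0); column heights now [10 10 9 5 0], max=10
Drop 5: I rot3 at col 3 lands with bottom-row=5; cleared 0 line(s) (total 0); column heights now [10 10 9 9 0], max=10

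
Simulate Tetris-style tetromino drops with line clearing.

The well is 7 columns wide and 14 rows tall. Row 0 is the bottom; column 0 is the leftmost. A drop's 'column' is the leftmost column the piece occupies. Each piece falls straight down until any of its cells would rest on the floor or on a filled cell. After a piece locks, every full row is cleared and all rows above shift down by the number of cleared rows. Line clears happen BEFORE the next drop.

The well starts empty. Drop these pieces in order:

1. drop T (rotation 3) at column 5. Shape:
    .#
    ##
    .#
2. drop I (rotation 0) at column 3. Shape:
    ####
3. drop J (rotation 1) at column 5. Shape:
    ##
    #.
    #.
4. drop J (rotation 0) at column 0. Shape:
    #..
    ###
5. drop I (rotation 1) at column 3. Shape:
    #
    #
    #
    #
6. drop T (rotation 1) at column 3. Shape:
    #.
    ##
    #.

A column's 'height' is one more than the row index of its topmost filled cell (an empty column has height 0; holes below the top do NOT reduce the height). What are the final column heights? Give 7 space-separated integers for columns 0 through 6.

Drop 1: T rot3 at col 5 lands with bottom-row=0; cleared 0 line(s) (total 0); column heights now [0 0 0 0 0 2 3], max=3
Drop 2: I rot0 at col 3 lands with bottom-row=3; cleared 0 line(s) (total 0); column heights now [0 0 0 4 4 4 4], max=4
Drop 3: J rot1 at col 5 lands with bottom-row=4; cleared 0 line(s) (total 0); column heights now [0 0 0 4 4 7 7], max=7
Drop 4: J rot0 at col 0 lands with bottom-row=0; cleared 0 line(s) (total 0); column heights now [2 1 1 4 4 7 7], max=7
Drop 5: I rot1 at col 3 lands with bottom-row=4; cleared 0 line(s) (total 0); column heights now [2 1 1 8 4 7 7], max=8
Drop 6: T rot1 at col 3 lands with bottom-row=8; cleared 0 line(s) (total 0); column heights now [2 1 1 11 10 7 7], max=11

Answer: 2 1 1 11 10 7 7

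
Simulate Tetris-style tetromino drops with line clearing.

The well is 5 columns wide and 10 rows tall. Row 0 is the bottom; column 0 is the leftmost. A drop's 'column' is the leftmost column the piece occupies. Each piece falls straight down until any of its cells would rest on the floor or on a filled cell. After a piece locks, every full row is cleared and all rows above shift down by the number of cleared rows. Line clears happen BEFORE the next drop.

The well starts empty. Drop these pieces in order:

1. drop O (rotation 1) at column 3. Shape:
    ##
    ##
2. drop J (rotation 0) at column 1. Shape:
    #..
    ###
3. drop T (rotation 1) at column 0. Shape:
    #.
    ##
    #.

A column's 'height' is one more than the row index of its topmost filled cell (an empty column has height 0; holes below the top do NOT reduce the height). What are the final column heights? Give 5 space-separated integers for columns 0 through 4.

Answer: 6 5 3 3 2

Derivation:
Drop 1: O rot1 at col 3 lands with bottom-row=0; cleared 0 line(s) (total 0); column heights now [0 0 0 2 2], max=2
Drop 2: J rot0 at col 1 lands with bottom-row=2; cleared 0 line(s) (total 0); column heights now [0 4 3 3 2], max=4
Drop 3: T rot1 at col 0 lands with bottom-row=3; cleared 0 line(s) (total 0); column heights now [6 5 3 3 2], max=6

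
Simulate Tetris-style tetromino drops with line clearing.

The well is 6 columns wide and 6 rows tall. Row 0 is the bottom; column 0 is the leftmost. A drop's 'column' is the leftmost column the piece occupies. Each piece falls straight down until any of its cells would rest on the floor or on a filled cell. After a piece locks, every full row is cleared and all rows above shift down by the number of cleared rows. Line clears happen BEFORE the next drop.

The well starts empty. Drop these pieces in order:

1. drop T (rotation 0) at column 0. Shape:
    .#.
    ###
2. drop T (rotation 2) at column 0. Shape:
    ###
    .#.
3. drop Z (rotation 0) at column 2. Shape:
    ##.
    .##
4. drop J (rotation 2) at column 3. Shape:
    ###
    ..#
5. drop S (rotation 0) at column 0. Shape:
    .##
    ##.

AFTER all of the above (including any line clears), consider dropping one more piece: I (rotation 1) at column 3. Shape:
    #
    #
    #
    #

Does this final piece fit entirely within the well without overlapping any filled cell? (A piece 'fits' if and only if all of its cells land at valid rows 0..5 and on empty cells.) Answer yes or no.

Answer: no

Derivation:
Drop 1: T rot0 at col 0 lands with bottom-row=0; cleared 0 line(s) (total 0); column heights now [1 2 1 0 0 0], max=2
Drop 2: T rot2 at col 0 lands with bottom-row=2; cleared 0 line(s) (total 0); column heights now [4 4 4 0 0 0], max=4
Drop 3: Z rot0 at col 2 lands with bottom-row=3; cleared 0 line(s) (total 0); column heights now [4 4 5 5 4 0], max=5
Drop 4: J rot2 at col 3 lands with bottom-row=4; cleared 0 line(s) (total 0); column heights now [4 4 5 6 6 6], max=6
Drop 5: S rot0 at col 0 lands with bottom-row=4; cleared 0 line(s) (total 0); column heights now [5 6 6 6 6 6], max=6
Test piece I rot1 at col 3 (width 1): heights before test = [5 6 6 6 6 6]; fits = False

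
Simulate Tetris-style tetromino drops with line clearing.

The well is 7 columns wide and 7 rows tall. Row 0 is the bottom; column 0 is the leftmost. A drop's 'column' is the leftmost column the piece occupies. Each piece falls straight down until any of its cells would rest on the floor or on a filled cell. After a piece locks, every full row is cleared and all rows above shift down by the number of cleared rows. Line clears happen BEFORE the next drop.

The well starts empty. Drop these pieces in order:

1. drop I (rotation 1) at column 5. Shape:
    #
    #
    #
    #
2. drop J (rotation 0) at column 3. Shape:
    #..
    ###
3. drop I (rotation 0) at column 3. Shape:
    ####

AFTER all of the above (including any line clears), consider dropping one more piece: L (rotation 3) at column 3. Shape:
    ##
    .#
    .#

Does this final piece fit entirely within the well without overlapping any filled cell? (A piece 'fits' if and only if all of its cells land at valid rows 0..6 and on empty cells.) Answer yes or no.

Answer: no

Derivation:
Drop 1: I rot1 at col 5 lands with bottom-row=0; cleared 0 line(s) (total 0); column heights now [0 0 0 0 0 4 0], max=4
Drop 2: J rot0 at col 3 lands with bottom-row=4; cleared 0 line(s) (total 0); column heights now [0 0 0 6 5 5 0], max=6
Drop 3: I rot0 at col 3 lands with bottom-row=6; cleared 0 line(s) (total 0); column heights now [0 0 0 7 7 7 7], max=7
Test piece L rot3 at col 3 (width 2): heights before test = [0 0 0 7 7 7 7]; fits = False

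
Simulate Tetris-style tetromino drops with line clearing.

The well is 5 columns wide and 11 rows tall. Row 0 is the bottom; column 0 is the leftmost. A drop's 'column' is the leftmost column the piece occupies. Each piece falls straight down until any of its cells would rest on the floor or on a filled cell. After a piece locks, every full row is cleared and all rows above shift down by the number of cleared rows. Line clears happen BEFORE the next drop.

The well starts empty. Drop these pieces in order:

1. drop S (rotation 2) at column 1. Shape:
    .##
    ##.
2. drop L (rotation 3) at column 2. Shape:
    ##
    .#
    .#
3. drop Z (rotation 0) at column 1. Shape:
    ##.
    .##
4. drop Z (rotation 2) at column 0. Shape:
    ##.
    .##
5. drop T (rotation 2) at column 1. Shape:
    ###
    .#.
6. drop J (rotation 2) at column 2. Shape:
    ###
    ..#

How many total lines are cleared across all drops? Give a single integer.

Drop 1: S rot2 at col 1 lands with bottom-row=0; cleared 0 line(s) (total 0); column heights now [0 1 2 2 0], max=2
Drop 2: L rot3 at col 2 lands with bottom-row=2; cleared 0 line(s) (total 0); column heights now [0 1 5 5 0], max=5
Drop 3: Z rot0 at col 1 lands with bottom-row=5; cleared 0 line(s) (total 0); column heights now [0 7 7 6 0], max=7
Drop 4: Z rot2 at col 0 lands with bottom-row=7; cleared 0 line(s) (total 0); column heights now [9 9 8 6 0], max=9
Drop 5: T rot2 at col 1 lands with bottom-row=8; cleared 0 line(s) (total 0); column heights now [9 10 10 10 0], max=10
Drop 6: J rot2 at col 2 lands with bottom-row=9; cleared 0 line(s) (total 0); column heights now [9 10 11 11 11], max=11

Answer: 0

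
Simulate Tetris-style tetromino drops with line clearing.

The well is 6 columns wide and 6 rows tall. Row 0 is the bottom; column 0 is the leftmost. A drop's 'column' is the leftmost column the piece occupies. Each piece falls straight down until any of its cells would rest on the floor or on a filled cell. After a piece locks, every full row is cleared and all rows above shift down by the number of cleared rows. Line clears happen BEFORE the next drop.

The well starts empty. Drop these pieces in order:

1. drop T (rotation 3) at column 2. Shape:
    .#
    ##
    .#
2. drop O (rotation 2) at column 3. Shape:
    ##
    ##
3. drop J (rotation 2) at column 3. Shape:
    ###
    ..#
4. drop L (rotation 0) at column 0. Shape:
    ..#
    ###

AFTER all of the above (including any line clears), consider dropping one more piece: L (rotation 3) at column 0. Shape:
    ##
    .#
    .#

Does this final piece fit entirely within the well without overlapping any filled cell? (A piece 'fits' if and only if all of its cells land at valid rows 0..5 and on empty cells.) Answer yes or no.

Drop 1: T rot3 at col 2 lands with bottom-row=0; cleared 0 line(s) (total 0); column heights now [0 0 2 3 0 0], max=3
Drop 2: O rot2 at col 3 lands with bottom-row=3; cleared 0 line(s) (total 0); column heights now [0 0 2 5 5 0], max=5
Drop 3: J rot2 at col 3 lands with bottom-row=4; cleared 0 line(s) (total 0); column heights now [0 0 2 6 6 6], max=6
Drop 4: L rot0 at col 0 lands with bottom-row=2; cleared 0 line(s) (total 0); column heights now [3 3 4 6 6 6], max=6
Test piece L rot3 at col 0 (width 2): heights before test = [3 3 4 6 6 6]; fits = True

Answer: yes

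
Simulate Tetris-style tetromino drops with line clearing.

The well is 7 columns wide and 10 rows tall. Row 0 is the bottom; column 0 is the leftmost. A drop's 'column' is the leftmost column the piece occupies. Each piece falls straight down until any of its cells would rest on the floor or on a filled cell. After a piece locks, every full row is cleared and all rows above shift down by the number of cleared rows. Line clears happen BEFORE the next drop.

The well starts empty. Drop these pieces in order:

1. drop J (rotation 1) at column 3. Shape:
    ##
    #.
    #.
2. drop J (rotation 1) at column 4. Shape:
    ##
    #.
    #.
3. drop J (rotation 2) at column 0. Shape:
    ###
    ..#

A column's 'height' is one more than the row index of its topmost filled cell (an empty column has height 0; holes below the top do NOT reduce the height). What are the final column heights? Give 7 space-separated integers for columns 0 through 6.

Drop 1: J rot1 at col 3 lands with bottom-row=0; cleared 0 line(s) (total 0); column heights now [0 0 0 3 3 0 0], max=3
Drop 2: J rot1 at col 4 lands with bottom-row=3; cleared 0 line(s) (total 0); column heights now [0 0 0 3 6 6 0], max=6
Drop 3: J rot2 at col 0 lands with bottom-row=0; cleared 0 line(s) (total 0); column heights now [2 2 2 3 6 6 0], max=6

Answer: 2 2 2 3 6 6 0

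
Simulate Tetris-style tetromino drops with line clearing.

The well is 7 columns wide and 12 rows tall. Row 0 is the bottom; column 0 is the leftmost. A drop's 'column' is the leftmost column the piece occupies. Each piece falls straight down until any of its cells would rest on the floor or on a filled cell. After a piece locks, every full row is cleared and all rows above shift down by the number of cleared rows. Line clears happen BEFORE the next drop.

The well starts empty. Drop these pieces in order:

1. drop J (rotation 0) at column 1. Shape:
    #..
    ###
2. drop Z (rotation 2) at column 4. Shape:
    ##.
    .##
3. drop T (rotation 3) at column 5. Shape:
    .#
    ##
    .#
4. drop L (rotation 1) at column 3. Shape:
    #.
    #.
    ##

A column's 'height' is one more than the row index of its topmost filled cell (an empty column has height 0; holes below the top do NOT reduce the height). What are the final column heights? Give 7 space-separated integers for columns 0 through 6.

Answer: 0 2 1 5 3 3 4

Derivation:
Drop 1: J rot0 at col 1 lands with bottom-row=0; cleared 0 line(s) (total 0); column heights now [0 2 1 1 0 0 0], max=2
Drop 2: Z rot2 at col 4 lands with bottom-row=0; cleared 0 line(s) (total 0); column heights now [0 2 1 1 2 2 1], max=2
Drop 3: T rot3 at col 5 lands with bottom-row=1; cleared 0 line(s) (total 0); column heights now [0 2 1 1 2 3 4], max=4
Drop 4: L rot1 at col 3 lands with bottom-row=2; cleared 0 line(s) (total 0); column heights now [0 2 1 5 3 3 4], max=5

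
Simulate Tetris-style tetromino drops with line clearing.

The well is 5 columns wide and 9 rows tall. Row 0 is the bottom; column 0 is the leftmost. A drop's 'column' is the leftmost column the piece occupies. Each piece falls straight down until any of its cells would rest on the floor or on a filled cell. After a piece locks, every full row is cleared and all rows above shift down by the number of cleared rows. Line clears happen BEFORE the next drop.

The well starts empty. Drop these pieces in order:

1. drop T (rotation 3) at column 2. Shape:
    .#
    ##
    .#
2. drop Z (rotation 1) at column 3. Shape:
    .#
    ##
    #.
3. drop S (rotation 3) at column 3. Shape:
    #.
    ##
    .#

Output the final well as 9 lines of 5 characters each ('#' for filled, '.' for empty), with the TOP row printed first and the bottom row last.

Answer: ...#.
...##
....#
....#
...##
...#.
...#.
..##.
...#.

Derivation:
Drop 1: T rot3 at col 2 lands with bottom-row=0; cleared 0 line(s) (total 0); column heights now [0 0 2 3 0], max=3
Drop 2: Z rot1 at col 3 lands with bottom-row=3; cleared 0 line(s) (total 0); column heights now [0 0 2 5 6], max=6
Drop 3: S rot3 at col 3 lands with bottom-row=6; cleared 0 line(s) (total 0); column heights now [0 0 2 9 8], max=9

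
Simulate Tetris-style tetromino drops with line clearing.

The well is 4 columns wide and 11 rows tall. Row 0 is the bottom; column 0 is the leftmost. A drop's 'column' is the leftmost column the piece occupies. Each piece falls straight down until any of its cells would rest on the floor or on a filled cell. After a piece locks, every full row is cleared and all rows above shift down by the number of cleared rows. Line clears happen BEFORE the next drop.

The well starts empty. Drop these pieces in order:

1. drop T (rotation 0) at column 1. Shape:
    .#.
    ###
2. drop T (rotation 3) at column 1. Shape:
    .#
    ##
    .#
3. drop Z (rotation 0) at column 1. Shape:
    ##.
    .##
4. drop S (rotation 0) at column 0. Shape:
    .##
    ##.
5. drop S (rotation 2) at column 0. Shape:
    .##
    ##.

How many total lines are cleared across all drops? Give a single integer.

Drop 1: T rot0 at col 1 lands with bottom-row=0; cleared 0 line(s) (total 0); column heights now [0 1 2 1], max=2
Drop 2: T rot3 at col 1 lands with bottom-row=2; cleared 0 line(s) (total 0); column heights now [0 4 5 1], max=5
Drop 3: Z rot0 at col 1 lands with bottom-row=5; cleared 0 line(s) (total 0); column heights now [0 7 7 6], max=7
Drop 4: S rot0 at col 0 lands with bottom-row=7; cleared 0 line(s) (total 0); column heights now [8 9 9 6], max=9
Drop 5: S rot2 at col 0 lands with bottom-row=9; cleared 0 line(s) (total 0); column heights now [10 11 11 6], max=11

Answer: 0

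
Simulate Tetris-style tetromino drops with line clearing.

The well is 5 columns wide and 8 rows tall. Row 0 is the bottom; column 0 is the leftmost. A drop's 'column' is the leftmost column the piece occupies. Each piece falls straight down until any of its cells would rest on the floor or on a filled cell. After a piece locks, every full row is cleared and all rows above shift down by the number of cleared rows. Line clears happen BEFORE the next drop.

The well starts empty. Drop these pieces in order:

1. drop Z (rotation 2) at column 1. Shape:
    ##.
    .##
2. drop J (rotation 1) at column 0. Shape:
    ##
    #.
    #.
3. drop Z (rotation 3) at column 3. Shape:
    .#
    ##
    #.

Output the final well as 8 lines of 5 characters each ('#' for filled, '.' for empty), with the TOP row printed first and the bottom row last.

Answer: .....
.....
.....
.....
....#
##.##
####.
#.##.

Derivation:
Drop 1: Z rot2 at col 1 lands with bottom-row=0; cleared 0 line(s) (total 0); column heights now [0 2 2 1 0], max=2
Drop 2: J rot1 at col 0 lands with bottom-row=0; cleared 0 line(s) (total 0); column heights now [3 3 2 1 0], max=3
Drop 3: Z rot3 at col 3 lands with bottom-row=1; cleared 0 line(s) (total 0); column heights now [3 3 2 3 4], max=4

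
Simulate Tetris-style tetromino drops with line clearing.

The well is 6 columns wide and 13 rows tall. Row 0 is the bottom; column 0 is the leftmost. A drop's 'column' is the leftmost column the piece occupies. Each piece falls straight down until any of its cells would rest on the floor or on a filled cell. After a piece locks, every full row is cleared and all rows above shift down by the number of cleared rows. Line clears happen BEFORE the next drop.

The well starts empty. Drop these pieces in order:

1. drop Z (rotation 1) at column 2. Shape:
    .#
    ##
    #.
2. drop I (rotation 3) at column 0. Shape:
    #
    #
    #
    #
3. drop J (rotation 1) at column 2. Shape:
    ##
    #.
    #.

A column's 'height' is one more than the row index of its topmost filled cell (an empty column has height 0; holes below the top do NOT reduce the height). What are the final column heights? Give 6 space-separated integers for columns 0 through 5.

Drop 1: Z rot1 at col 2 lands with bottom-row=0; cleared 0 line(s) (total 0); column heights now [0 0 2 3 0 0], max=3
Drop 2: I rot3 at col 0 lands with bottom-row=0; cleared 0 line(s) (total 0); column heights now [4 0 2 3 0 0], max=4
Drop 3: J rot1 at col 2 lands with bottom-row=2; cleared 0 line(s) (total 0); column heights now [4 0 5 5 0 0], max=5

Answer: 4 0 5 5 0 0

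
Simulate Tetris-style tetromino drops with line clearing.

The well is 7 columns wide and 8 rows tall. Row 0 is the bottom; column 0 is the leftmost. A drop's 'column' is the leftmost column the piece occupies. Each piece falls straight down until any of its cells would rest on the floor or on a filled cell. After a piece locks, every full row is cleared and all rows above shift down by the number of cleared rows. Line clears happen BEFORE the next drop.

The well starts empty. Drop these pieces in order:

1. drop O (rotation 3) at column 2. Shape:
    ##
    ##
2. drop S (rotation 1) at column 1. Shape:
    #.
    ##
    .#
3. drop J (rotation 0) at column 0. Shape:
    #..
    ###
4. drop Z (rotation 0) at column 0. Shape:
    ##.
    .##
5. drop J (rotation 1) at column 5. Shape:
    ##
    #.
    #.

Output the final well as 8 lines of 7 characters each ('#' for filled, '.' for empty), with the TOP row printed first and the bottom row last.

Drop 1: O rot3 at col 2 lands with bottom-row=0; cleared 0 line(s) (total 0); column heights now [0 0 2 2 0 0 0], max=2
Drop 2: S rot1 at col 1 lands with bottom-row=2; cleared 0 line(s) (total 0); column heights now [0 5 4 2 0 0 0], max=5
Drop 3: J rot0 at col 0 lands with bottom-row=5; cleared 0 line(s) (total 0); column heights now [7 6 6 2 0 0 0], max=7
Drop 4: Z rot0 at col 0 lands with bottom-row=6; cleared 0 line(s) (total 0); column heights now [8 8 7 2 0 0 0], max=8
Drop 5: J rot1 at col 5 lands with bottom-row=0; cleared 0 line(s) (total 0); column heights now [8 8 7 2 0 3 3], max=8

Answer: ##.....
###....
###....
.#.....
.##....
..#..##
..##.#.
..##.#.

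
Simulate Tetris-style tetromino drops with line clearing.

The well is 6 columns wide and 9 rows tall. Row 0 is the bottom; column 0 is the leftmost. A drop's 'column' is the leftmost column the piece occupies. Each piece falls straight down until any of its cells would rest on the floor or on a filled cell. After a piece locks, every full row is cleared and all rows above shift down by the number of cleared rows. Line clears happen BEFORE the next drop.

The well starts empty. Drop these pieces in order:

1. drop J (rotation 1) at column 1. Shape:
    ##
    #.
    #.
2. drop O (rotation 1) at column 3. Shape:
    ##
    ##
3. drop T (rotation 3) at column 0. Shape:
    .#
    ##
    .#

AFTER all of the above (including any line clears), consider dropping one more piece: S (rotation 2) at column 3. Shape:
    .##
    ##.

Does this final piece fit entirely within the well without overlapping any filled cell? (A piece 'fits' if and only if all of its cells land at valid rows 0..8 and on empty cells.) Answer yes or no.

Drop 1: J rot1 at col 1 lands with bottom-row=0; cleared 0 line(s) (total 0); column heights now [0 3 3 0 0 0], max=3
Drop 2: O rot1 at col 3 lands with bottom-row=0; cleared 0 line(s) (total 0); column heights now [0 3 3 2 2 0], max=3
Drop 3: T rot3 at col 0 lands with bottom-row=3; cleared 0 line(s) (total 0); column heights now [5 6 3 2 2 0], max=6
Test piece S rot2 at col 3 (width 3): heights before test = [5 6 3 2 2 0]; fits = True

Answer: yes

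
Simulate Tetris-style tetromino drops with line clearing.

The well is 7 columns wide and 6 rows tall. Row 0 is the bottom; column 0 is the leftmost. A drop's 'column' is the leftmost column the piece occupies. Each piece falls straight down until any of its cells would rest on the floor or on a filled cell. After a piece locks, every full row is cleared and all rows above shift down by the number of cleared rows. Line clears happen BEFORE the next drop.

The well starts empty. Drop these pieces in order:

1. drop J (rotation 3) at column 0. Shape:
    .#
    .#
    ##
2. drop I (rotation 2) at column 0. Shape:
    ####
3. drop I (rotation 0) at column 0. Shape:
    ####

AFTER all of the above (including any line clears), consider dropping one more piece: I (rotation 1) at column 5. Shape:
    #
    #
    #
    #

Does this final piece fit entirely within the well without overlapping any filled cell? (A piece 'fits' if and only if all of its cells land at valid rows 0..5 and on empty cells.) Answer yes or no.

Answer: yes

Derivation:
Drop 1: J rot3 at col 0 lands with bottom-row=0; cleared 0 line(s) (total 0); column heights now [1 3 0 0 0 0 0], max=3
Drop 2: I rot2 at col 0 lands with bottom-row=3; cleared 0 line(s) (total 0); column heights now [4 4 4 4 0 0 0], max=4
Drop 3: I rot0 at col 0 lands with bottom-row=4; cleared 0 line(s) (total 0); column heights now [5 5 5 5 0 0 0], max=5
Test piece I rot1 at col 5 (width 1): heights before test = [5 5 5 5 0 0 0]; fits = True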